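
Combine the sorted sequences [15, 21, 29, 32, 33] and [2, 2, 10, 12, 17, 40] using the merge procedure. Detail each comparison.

Merging process:

Compare 15 vs 2: take 2 from right. Merged: [2]
Compare 15 vs 2: take 2 from right. Merged: [2, 2]
Compare 15 vs 10: take 10 from right. Merged: [2, 2, 10]
Compare 15 vs 12: take 12 from right. Merged: [2, 2, 10, 12]
Compare 15 vs 17: take 15 from left. Merged: [2, 2, 10, 12, 15]
Compare 21 vs 17: take 17 from right. Merged: [2, 2, 10, 12, 15, 17]
Compare 21 vs 40: take 21 from left. Merged: [2, 2, 10, 12, 15, 17, 21]
Compare 29 vs 40: take 29 from left. Merged: [2, 2, 10, 12, 15, 17, 21, 29]
Compare 32 vs 40: take 32 from left. Merged: [2, 2, 10, 12, 15, 17, 21, 29, 32]
Compare 33 vs 40: take 33 from left. Merged: [2, 2, 10, 12, 15, 17, 21, 29, 32, 33]
Append remaining from right: [40]. Merged: [2, 2, 10, 12, 15, 17, 21, 29, 32, 33, 40]

Final merged array: [2, 2, 10, 12, 15, 17, 21, 29, 32, 33, 40]
Total comparisons: 10

The merged array is [2, 2, 10, 12, 15, 17, 21, 29, 32, 33, 40], requiring 10 comparisons. The merge step runs in O(n) time where n is the total number of elements.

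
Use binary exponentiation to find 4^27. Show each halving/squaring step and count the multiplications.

Computing 4^27 by squaring (build up from 4^1; each line after the first costs one multiplication):

4^1 = 4
4^2 = (4^1)^2 = 4^2 = 16
4^3 = 4 * 4^2 = 4 * 16 = 64
4^6 = (4^3)^2 = 64^2 = 4096
4^12 = (4^6)^2 = 4096^2 = 16777216
4^13 = 4 * 4^12 = 4 * 16777216 = 67108864
4^26 = (4^13)^2 = 67108864^2 = 4503599627370496
4^27 = 4 * 4^26 = 4 * 4503599627370496 = 18014398509481984

Result: 18014398509481984
Multiplications needed: 7 (7 lines after 4^1)

4^27 = 18014398509481984. Using exponentiation by squaring, this requires 7 multiplications. The key idea: if the exponent is even, square the half-power; if odd, multiply by the base once.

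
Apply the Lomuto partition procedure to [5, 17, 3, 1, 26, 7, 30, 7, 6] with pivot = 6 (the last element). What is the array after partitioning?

Lomuto partition with pivot = 6:

Initial array: [5, 17, 3, 1, 26, 7, 30, 7, 6]

arr[0]=5 <= 6: swap with position 0, array becomes [5, 17, 3, 1, 26, 7, 30, 7, 6]
arr[1]=17 > 6: no swap
arr[2]=3 <= 6: swap with position 1, array becomes [5, 3, 17, 1, 26, 7, 30, 7, 6]
arr[3]=1 <= 6: swap with position 2, array becomes [5, 3, 1, 17, 26, 7, 30, 7, 6]
arr[4]=26 > 6: no swap
arr[5]=7 > 6: no swap
arr[6]=30 > 6: no swap
arr[7]=7 > 6: no swap

Place pivot at position 3: [5, 3, 1, 6, 26, 7, 30, 7, 17]
Pivot position: 3

After partitioning with pivot 6, the array becomes [5, 3, 1, 6, 26, 7, 30, 7, 17]. The pivot is placed at index 3. All elements to the left of the pivot are <= 6, and all elements to the right are > 6.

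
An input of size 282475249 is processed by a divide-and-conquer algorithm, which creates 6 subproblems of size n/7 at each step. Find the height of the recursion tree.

For divide and conquer with division factor 7:

Problem sizes at each level:
Level 0: 282475249
Level 1: 40353607
Level 2: 5764801
Level 3: 823543
Level 4: 117649
Level 5: 16807
Level 6: 2401
Level 7: 343
Level 8: 49
Level 9: 7
Level 10: 1

The root is level 0 and the size-1 base case is level 10 (the tree spans levels 0 through 10, i.e. 11 levels counting the root), so the depth is the number of divisions: log_7(282475249) = 10

The recursion tree depth is log_7(282475249) = 10. At each level, the problem size is divided by 7, so it takes 10 divisions to reduce to a base case of size 1. The algorithm makes 6 recursive calls at each level.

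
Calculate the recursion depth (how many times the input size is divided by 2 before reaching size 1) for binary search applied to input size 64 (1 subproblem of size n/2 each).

For divide and conquer with division factor 2:

Problem sizes at each level:
Level 0: 64
Level 1: 32
Level 2: 16
Level 3: 8
Level 4: 4
Level 5: 2
Level 6: 1

The root is level 0 and the size-1 base case is level 6 (the tree spans levels 0 through 6, i.e. 7 levels counting the root), so the depth is the number of divisions: log_2(64) = 6

The recursion tree depth is log_2(64) = 6. At each level, the problem size is divided by 2, so it takes 6 divisions to reduce to a base case of size 1. The algorithm makes 1 recursive call at each level.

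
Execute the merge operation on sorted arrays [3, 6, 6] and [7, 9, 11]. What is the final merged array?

Merging process:

Compare 3 vs 7: take 3 from left. Merged: [3]
Compare 6 vs 7: take 6 from left. Merged: [3, 6]
Compare 6 vs 7: take 6 from left. Merged: [3, 6, 6]
Append remaining from right: [7, 9, 11]. Merged: [3, 6, 6, 7, 9, 11]

Final merged array: [3, 6, 6, 7, 9, 11]
Total comparisons: 3

The merged array is [3, 6, 6, 7, 9, 11], requiring 3 comparisons. The merge step runs in O(n) time where n is the total number of elements.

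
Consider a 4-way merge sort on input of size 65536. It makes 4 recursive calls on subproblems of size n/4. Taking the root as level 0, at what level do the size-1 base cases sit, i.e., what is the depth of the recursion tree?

For divide and conquer with division factor 4:

Problem sizes at each level:
Level 0: 65536
Level 1: 16384
Level 2: 4096
Level 3: 1024
Level 4: 256
Level 5: 64
Level 6: 16
Level 7: 4
Level 8: 1

The root is level 0 and the size-1 base case is level 8 (the tree spans levels 0 through 8, i.e. 9 levels counting the root), so the depth is the number of divisions: log_4(65536) = 8

The recursion tree depth is log_4(65536) = 8. At each level, the problem size is divided by 4, so it takes 8 divisions to reduce to a base case of size 1. The algorithm makes 4 recursive calls at each level.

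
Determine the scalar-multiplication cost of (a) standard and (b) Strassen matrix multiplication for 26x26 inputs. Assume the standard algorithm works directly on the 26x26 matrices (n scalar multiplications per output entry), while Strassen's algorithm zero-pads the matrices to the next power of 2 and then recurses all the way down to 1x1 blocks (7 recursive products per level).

Matrix multiplication for 26x26 matrices:

Strassen's algorithm requires power-of-2 dimensions. Pad 26x26 to 32x32 (next power of 2).

Standard algorithm: 26^3 = 17576 multiplications
Strassen's algorithm: 7^(log2(32)) = 7^5 = 16807 multiplications
Savings: 17576 - 16807 = 769 multiplications

Standard: 17576 multiplications (26^3). Strassen: 16807 multiplications (7^5, after padding to 32x32). Strassen reduces 8 recursive multiplications to 7 at each level.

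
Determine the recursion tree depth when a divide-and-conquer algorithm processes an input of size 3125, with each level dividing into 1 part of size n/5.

For divide and conquer with division factor 5:

Problem sizes at each level:
Level 0: 3125
Level 1: 625
Level 2: 125
Level 3: 25
Level 4: 5
Level 5: 1

The root is level 0 and the size-1 base case is level 5 (the tree spans levels 0 through 5, i.e. 6 levels counting the root), so the depth is the number of divisions: log_5(3125) = 5

The recursion tree depth is log_5(3125) = 5. At each level, the problem size is divided by 5, so it takes 5 divisions to reduce to a base case of size 1. The algorithm makes 1 recursive call at each level.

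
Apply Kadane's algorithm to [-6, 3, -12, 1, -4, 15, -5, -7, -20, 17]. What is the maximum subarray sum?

Using Kadane's algorithm on [-6, 3, -12, 1, -4, 15, -5, -7, -20, 17]:

Scanning through the array:
Position 1 (value 3): max_ending_here = 3, max_so_far = 3
Position 2 (value -12): max_ending_here = -9, max_so_far = 3
Position 3 (value 1): max_ending_here = 1, max_so_far = 3
Position 4 (value -4): max_ending_here = -3, max_so_far = 3
Position 5 (value 15): max_ending_here = 15, max_so_far = 15
Position 6 (value -5): max_ending_here = 10, max_so_far = 15
Position 7 (value -7): max_ending_here = 3, max_so_far = 15
Position 8 (value -20): max_ending_here = -17, max_so_far = 15
Position 9 (value 17): max_ending_here = 17, max_so_far = 17

Maximum subarray: [17]
Maximum sum: 17

The maximum subarray is [17] with sum 17. This subarray runs from index 9 to index 9.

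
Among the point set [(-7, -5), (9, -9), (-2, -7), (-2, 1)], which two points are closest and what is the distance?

Computing all pairwise distances among 4 points:

d((-7, -5), (9, -9)) = 16.4924
d((-7, -5), (-2, -7)) = 5.3852 <-- minimum
d((-7, -5), (-2, 1)) = 7.8102
d((9, -9), (-2, -7)) = 11.1803
d((9, -9), (-2, 1)) = 14.8661
d((-2, -7), (-2, 1)) = 8.0

Closest pair: (-7, -5) and (-2, -7) with distance 5.3852

The closest pair is (-7, -5) and (-2, -7) with Euclidean distance 5.3852. For 4 points, brute-force pairwise comparison is shown above. For large n, the divide-and-conquer algorithm (sort by x, recurse on halves, check the dividing strip) achieves O(n log n).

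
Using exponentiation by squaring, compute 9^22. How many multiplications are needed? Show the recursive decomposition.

Computing 9^22 by squaring (build up from 9^1; each line after the first costs one multiplication):

9^1 = 9
9^2 = (9^1)^2 = 9^2 = 81
9^4 = (9^2)^2 = 81^2 = 6561
9^5 = 9 * 9^4 = 9 * 6561 = 59049
9^10 = (9^5)^2 = 59049^2 = 3486784401
9^11 = 9 * 9^10 = 9 * 3486784401 = 31381059609
9^22 = (9^11)^2 = 31381059609^2 = 984770902183611232881

Result: 984770902183611232881
Multiplications needed: 6 (6 lines after 9^1)

9^22 = 984770902183611232881. Using exponentiation by squaring, this requires 6 multiplications. The key idea: if the exponent is even, square the half-power; if odd, multiply by the base once.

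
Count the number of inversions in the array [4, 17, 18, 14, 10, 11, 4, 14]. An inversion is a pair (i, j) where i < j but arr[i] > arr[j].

Finding inversions in [4, 17, 18, 14, 10, 11, 4, 14]:

(1, 3): arr[1]=17 > arr[3]=14
(1, 4): arr[1]=17 > arr[4]=10
(1, 5): arr[1]=17 > arr[5]=11
(1, 6): arr[1]=17 > arr[6]=4
(1, 7): arr[1]=17 > arr[7]=14
(2, 3): arr[2]=18 > arr[3]=14
(2, 4): arr[2]=18 > arr[4]=10
(2, 5): arr[2]=18 > arr[5]=11
(2, 6): arr[2]=18 > arr[6]=4
(2, 7): arr[2]=18 > arr[7]=14
(3, 4): arr[3]=14 > arr[4]=10
(3, 5): arr[3]=14 > arr[5]=11
(3, 6): arr[3]=14 > arr[6]=4
(4, 6): arr[4]=10 > arr[6]=4
(5, 6): arr[5]=11 > arr[6]=4

Total inversions: 15

The array has 15 inversion(s): (1,3), (1,4), (1,5), (1,6), (1,7), (2,3), (2,4), (2,5), (2,6), (2,7), (3,4), (3,5), (3,6), (4,6), (5,6). Each pair (i,j) satisfies i < j and arr[i] > arr[j].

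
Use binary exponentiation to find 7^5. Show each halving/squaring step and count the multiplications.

Computing 7^5 by squaring (build up from 7^1; each line after the first costs one multiplication):

7^1 = 7
7^2 = (7^1)^2 = 7^2 = 49
7^4 = (7^2)^2 = 49^2 = 2401
7^5 = 7 * 7^4 = 7 * 2401 = 16807

Result: 16807
Multiplications needed: 3 (3 lines after 7^1)

7^5 = 16807. Using exponentiation by squaring, this requires 3 multiplications. The key idea: if the exponent is even, square the half-power; if odd, multiply by the base once.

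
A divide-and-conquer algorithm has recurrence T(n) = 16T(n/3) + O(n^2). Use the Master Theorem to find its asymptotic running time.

Master Theorem for T(n) = 16T(n/3) + O(n^2):

a = 16, b = 3, c = 2
log_b(a) = log_3(16) = 2.5237

Case 1: c = 2 < log_3(16) = 2.5237
T(n) = O(n^(log_3 16))

For T(n) = 16T(n/3) + O(n^2): log_3(16) = 2.5237. This is Case 1 of the Master Theorem (c < log_b(a), work dominated by leaves), giving O(n^(log_3 16)).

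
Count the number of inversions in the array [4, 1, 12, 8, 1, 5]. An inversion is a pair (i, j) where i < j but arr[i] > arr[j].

Finding inversions in [4, 1, 12, 8, 1, 5]:

(0, 1): arr[0]=4 > arr[1]=1
(0, 4): arr[0]=4 > arr[4]=1
(2, 3): arr[2]=12 > arr[3]=8
(2, 4): arr[2]=12 > arr[4]=1
(2, 5): arr[2]=12 > arr[5]=5
(3, 4): arr[3]=8 > arr[4]=1
(3, 5): arr[3]=8 > arr[5]=5

Total inversions: 7

The array has 7 inversion(s): (0,1), (0,4), (2,3), (2,4), (2,5), (3,4), (3,5). Each pair (i,j) satisfies i < j and arr[i] > arr[j].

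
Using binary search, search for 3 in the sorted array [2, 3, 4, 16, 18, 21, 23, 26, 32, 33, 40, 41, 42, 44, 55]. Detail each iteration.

Binary search for 3 in [2, 3, 4, 16, 18, 21, 23, 26, 32, 33, 40, 41, 42, 44, 55]:

lo=0, hi=14, mid=7, arr[mid]=26 -> 26 > 3, search left half
lo=0, hi=6, mid=3, arr[mid]=16 -> 16 > 3, search left half
lo=0, hi=2, mid=1, arr[mid]=3 -> Found target at index 1!

Binary search finds 3 at index 1 after 3 comparisons. The search repeatedly halves the search space by comparing with the middle element.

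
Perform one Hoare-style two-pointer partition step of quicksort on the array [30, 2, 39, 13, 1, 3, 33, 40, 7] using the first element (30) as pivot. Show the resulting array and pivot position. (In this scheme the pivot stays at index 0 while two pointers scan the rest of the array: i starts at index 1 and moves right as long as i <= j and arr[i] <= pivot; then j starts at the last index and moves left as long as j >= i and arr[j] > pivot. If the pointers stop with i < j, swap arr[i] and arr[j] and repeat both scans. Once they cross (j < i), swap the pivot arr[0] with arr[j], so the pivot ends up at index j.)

Hoare-style two-pointer partition with pivot = 30:

Initial array: [30, 2, 39, 13, 1, 3, 33, 40, 7]

Pointers start at i = 1, j = 8.
i stops at index 2 (arr[2]=39 > 30), j stops at index 8 (arr[8]=7 <= 30): swap arr[2] and arr[8], array becomes [30, 2, 7, 13, 1, 3, 33, 40, 39]
i ends at 6, j ends at 5: the pointers have crossed (j < i), so scanning stops.

Swap pivot arr[0] with arr[5] to place pivot at position 5: [3, 2, 7, 13, 1, 30, 33, 40, 39]
Pivot position: 5

After partitioning with pivot 30, the array becomes [3, 2, 7, 13, 1, 30, 33, 40, 39]. The pivot is placed at index 5. All elements to the left of the pivot are <= 30, and all elements to the right are > 30.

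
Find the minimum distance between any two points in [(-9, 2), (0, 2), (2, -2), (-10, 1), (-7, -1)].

Computing all pairwise distances among 5 points:

d((-9, 2), (0, 2)) = 9.0
d((-9, 2), (2, -2)) = 11.7047
d((-9, 2), (-10, 1)) = 1.4142 <-- minimum
d((-9, 2), (-7, -1)) = 3.6056
d((0, 2), (2, -2)) = 4.4721
d((0, 2), (-10, 1)) = 10.0499
d((0, 2), (-7, -1)) = 7.6158
d((2, -2), (-10, 1)) = 12.3693
d((2, -2), (-7, -1)) = 9.0554
d((-10, 1), (-7, -1)) = 3.6056

Closest pair: (-9, 2) and (-10, 1) with distance 1.4142

The closest pair is (-9, 2) and (-10, 1) with Euclidean distance 1.4142. For 5 points, brute-force pairwise comparison is shown above. For large n, the divide-and-conquer algorithm (sort by x, recurse on halves, check the dividing strip) achieves O(n log n).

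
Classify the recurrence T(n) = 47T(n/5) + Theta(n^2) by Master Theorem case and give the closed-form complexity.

Master Theorem for T(n) = 47T(n/5) + O(n^2):

a = 47, b = 5, c = 2
log_b(a) = log_5(47) = 2.3922

Case 1: c = 2 < log_5(47) = 2.3922
T(n) = O(n^(log_5 47))

For T(n) = 47T(n/5) + O(n^2): log_5(47) = 2.3922. This is Case 1 of the Master Theorem (c < log_b(a), work dominated by leaves), giving O(n^(log_5 47)).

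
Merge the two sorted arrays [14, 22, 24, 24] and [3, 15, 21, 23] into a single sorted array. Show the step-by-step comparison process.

Merging process:

Compare 14 vs 3: take 3 from right. Merged: [3]
Compare 14 vs 15: take 14 from left. Merged: [3, 14]
Compare 22 vs 15: take 15 from right. Merged: [3, 14, 15]
Compare 22 vs 21: take 21 from right. Merged: [3, 14, 15, 21]
Compare 22 vs 23: take 22 from left. Merged: [3, 14, 15, 21, 22]
Compare 24 vs 23: take 23 from right. Merged: [3, 14, 15, 21, 22, 23]
Append remaining from left: [24, 24]. Merged: [3, 14, 15, 21, 22, 23, 24, 24]

Final merged array: [3, 14, 15, 21, 22, 23, 24, 24]
Total comparisons: 6

The merged array is [3, 14, 15, 21, 22, 23, 24, 24], requiring 6 comparisons. The merge step runs in O(n) time where n is the total number of elements.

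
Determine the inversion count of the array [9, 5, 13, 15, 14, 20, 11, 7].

Finding inversions in [9, 5, 13, 15, 14, 20, 11, 7]:

(0, 1): arr[0]=9 > arr[1]=5
(0, 7): arr[0]=9 > arr[7]=7
(2, 6): arr[2]=13 > arr[6]=11
(2, 7): arr[2]=13 > arr[7]=7
(3, 4): arr[3]=15 > arr[4]=14
(3, 6): arr[3]=15 > arr[6]=11
(3, 7): arr[3]=15 > arr[7]=7
(4, 6): arr[4]=14 > arr[6]=11
(4, 7): arr[4]=14 > arr[7]=7
(5, 6): arr[5]=20 > arr[6]=11
(5, 7): arr[5]=20 > arr[7]=7
(6, 7): arr[6]=11 > arr[7]=7

Total inversions: 12

The array has 12 inversion(s): (0,1), (0,7), (2,6), (2,7), (3,4), (3,6), (3,7), (4,6), (4,7), (5,6), (5,7), (6,7). Each pair (i,j) satisfies i < j and arr[i] > arr[j].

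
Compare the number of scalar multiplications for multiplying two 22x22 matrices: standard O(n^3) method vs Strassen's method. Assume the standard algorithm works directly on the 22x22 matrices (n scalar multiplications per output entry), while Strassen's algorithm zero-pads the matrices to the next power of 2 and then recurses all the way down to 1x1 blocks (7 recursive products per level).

Matrix multiplication for 22x22 matrices:

Strassen's algorithm requires power-of-2 dimensions. Pad 22x22 to 32x32 (next power of 2).

Standard algorithm: 22^3 = 10648 multiplications
Strassen's algorithm: 7^(log2(32)) = 7^5 = 16807 multiplications
Difference: 10648 - 16807 = -6159 (Strassen uses MORE here due to padding overhead — for small or just-over-power-of-2 n, padding can outweigh the per-level savings)

Standard: 10648 multiplications (22^3). Strassen: 16807 multiplications (7^5, after padding to 32x32). Strassen reduces 8 recursive multiplications to 7 at each level.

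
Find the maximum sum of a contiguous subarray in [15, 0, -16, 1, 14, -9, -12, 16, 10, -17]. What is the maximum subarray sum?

Using Kadane's algorithm on [15, 0, -16, 1, 14, -9, -12, 16, 10, -17]:

Scanning through the array:
Position 1 (value 0): max_ending_here = 15, max_so_far = 15
Position 2 (value -16): max_ending_here = -1, max_so_far = 15
Position 3 (value 1): max_ending_here = 1, max_so_far = 15
Position 4 (value 14): max_ending_here = 15, max_so_far = 15
Position 5 (value -9): max_ending_here = 6, max_so_far = 15
Position 6 (value -12): max_ending_here = -6, max_so_far = 15
Position 7 (value 16): max_ending_here = 16, max_so_far = 16
Position 8 (value 10): max_ending_here = 26, max_so_far = 26
Position 9 (value -17): max_ending_here = 9, max_so_far = 26

Maximum subarray: [16, 10]
Maximum sum: 26

The maximum subarray is [16, 10] with sum 26. This subarray runs from index 7 to index 8.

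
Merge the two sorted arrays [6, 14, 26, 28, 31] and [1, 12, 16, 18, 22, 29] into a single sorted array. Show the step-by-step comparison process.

Merging process:

Compare 6 vs 1: take 1 from right. Merged: [1]
Compare 6 vs 12: take 6 from left. Merged: [1, 6]
Compare 14 vs 12: take 12 from right. Merged: [1, 6, 12]
Compare 14 vs 16: take 14 from left. Merged: [1, 6, 12, 14]
Compare 26 vs 16: take 16 from right. Merged: [1, 6, 12, 14, 16]
Compare 26 vs 18: take 18 from right. Merged: [1, 6, 12, 14, 16, 18]
Compare 26 vs 22: take 22 from right. Merged: [1, 6, 12, 14, 16, 18, 22]
Compare 26 vs 29: take 26 from left. Merged: [1, 6, 12, 14, 16, 18, 22, 26]
Compare 28 vs 29: take 28 from left. Merged: [1, 6, 12, 14, 16, 18, 22, 26, 28]
Compare 31 vs 29: take 29 from right. Merged: [1, 6, 12, 14, 16, 18, 22, 26, 28, 29]
Append remaining from left: [31]. Merged: [1, 6, 12, 14, 16, 18, 22, 26, 28, 29, 31]

Final merged array: [1, 6, 12, 14, 16, 18, 22, 26, 28, 29, 31]
Total comparisons: 10

The merged array is [1, 6, 12, 14, 16, 18, 22, 26, 28, 29, 31], requiring 10 comparisons. The merge step runs in O(n) time where n is the total number of elements.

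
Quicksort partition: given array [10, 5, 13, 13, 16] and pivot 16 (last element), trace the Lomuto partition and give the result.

Lomuto partition with pivot = 16:

Initial array: [10, 5, 13, 13, 16]

arr[0]=10 <= 16: swap with position 0, array becomes [10, 5, 13, 13, 16]
arr[1]=5 <= 16: swap with position 1, array becomes [10, 5, 13, 13, 16]
arr[2]=13 <= 16: swap with position 2, array becomes [10, 5, 13, 13, 16]
arr[3]=13 <= 16: swap with position 3, array becomes [10, 5, 13, 13, 16]

Place pivot at position 4: [10, 5, 13, 13, 16]
Pivot position: 4

After partitioning with pivot 16, the array becomes [10, 5, 13, 13, 16]. The pivot is placed at index 4. All elements to the left of the pivot are <= 16, and all elements to the right are > 16.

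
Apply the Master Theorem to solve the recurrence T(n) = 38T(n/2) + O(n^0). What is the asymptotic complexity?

Master Theorem for T(n) = 38T(n/2) + O(n^0):

a = 38, b = 2, c = 0
log_b(a) = log_2(38) = 5.2479

Case 1: c = 0 < log_2(38) = 5.2479
T(n) = O(n^(log_2 38))

For T(n) = 38T(n/2) + O(n^0): log_2(38) = 5.2479. This is Case 1 of the Master Theorem (c < log_b(a), work dominated by leaves), giving O(n^(log_2 38)).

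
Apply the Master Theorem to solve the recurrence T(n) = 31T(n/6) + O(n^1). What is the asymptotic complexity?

Master Theorem for T(n) = 31T(n/6) + O(n^1):

a = 31, b = 6, c = 1
log_b(a) = log_6(31) = 1.9165

Case 1: c = 1 < log_6(31) = 1.9165
T(n) = O(n^(log_6 31))

For T(n) = 31T(n/6) + O(n^1): log_6(31) = 1.9165. This is Case 1 of the Master Theorem (c < log_b(a), work dominated by leaves), giving O(n^(log_6 31)).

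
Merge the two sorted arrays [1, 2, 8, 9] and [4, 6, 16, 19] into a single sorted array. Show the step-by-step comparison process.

Merging process:

Compare 1 vs 4: take 1 from left. Merged: [1]
Compare 2 vs 4: take 2 from left. Merged: [1, 2]
Compare 8 vs 4: take 4 from right. Merged: [1, 2, 4]
Compare 8 vs 6: take 6 from right. Merged: [1, 2, 4, 6]
Compare 8 vs 16: take 8 from left. Merged: [1, 2, 4, 6, 8]
Compare 9 vs 16: take 9 from left. Merged: [1, 2, 4, 6, 8, 9]
Append remaining from right: [16, 19]. Merged: [1, 2, 4, 6, 8, 9, 16, 19]

Final merged array: [1, 2, 4, 6, 8, 9, 16, 19]
Total comparisons: 6

The merged array is [1, 2, 4, 6, 8, 9, 16, 19], requiring 6 comparisons. The merge step runs in O(n) time where n is the total number of elements.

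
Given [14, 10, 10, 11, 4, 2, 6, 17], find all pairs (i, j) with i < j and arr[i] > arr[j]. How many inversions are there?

Finding inversions in [14, 10, 10, 11, 4, 2, 6, 17]:

(0, 1): arr[0]=14 > arr[1]=10
(0, 2): arr[0]=14 > arr[2]=10
(0, 3): arr[0]=14 > arr[3]=11
(0, 4): arr[0]=14 > arr[4]=4
(0, 5): arr[0]=14 > arr[5]=2
(0, 6): arr[0]=14 > arr[6]=6
(1, 4): arr[1]=10 > arr[4]=4
(1, 5): arr[1]=10 > arr[5]=2
(1, 6): arr[1]=10 > arr[6]=6
(2, 4): arr[2]=10 > arr[4]=4
(2, 5): arr[2]=10 > arr[5]=2
(2, 6): arr[2]=10 > arr[6]=6
(3, 4): arr[3]=11 > arr[4]=4
(3, 5): arr[3]=11 > arr[5]=2
(3, 6): arr[3]=11 > arr[6]=6
(4, 5): arr[4]=4 > arr[5]=2

Total inversions: 16

The array has 16 inversion(s): (0,1), (0,2), (0,3), (0,4), (0,5), (0,6), (1,4), (1,5), (1,6), (2,4), (2,5), (2,6), (3,4), (3,5), (3,6), (4,5). Each pair (i,j) satisfies i < j and arr[i] > arr[j].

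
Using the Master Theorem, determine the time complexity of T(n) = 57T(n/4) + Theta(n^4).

Master Theorem for T(n) = 57T(n/4) + O(n^4):

a = 57, b = 4, c = 4
log_b(a) = log_4(57) = 2.9164

Case 3: c = 4 > log_4(57) = 2.9164
T(n) = O(n^4) = O(n^4)

For T(n) = 57T(n/4) + O(n^4): log_4(57) = 2.9164. This is Case 3 of the Master Theorem (c > log_b(a), work dominated by root), giving O(n^4).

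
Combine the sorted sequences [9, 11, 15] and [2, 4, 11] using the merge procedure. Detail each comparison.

Merging process:

Compare 9 vs 2: take 2 from right. Merged: [2]
Compare 9 vs 4: take 4 from right. Merged: [2, 4]
Compare 9 vs 11: take 9 from left. Merged: [2, 4, 9]
Compare 11 vs 11: take 11 from left. Merged: [2, 4, 9, 11]
Compare 15 vs 11: take 11 from right. Merged: [2, 4, 9, 11, 11]
Append remaining from left: [15]. Merged: [2, 4, 9, 11, 11, 15]

Final merged array: [2, 4, 9, 11, 11, 15]
Total comparisons: 5

The merged array is [2, 4, 9, 11, 11, 15], requiring 5 comparisons. The merge step runs in O(n) time where n is the total number of elements.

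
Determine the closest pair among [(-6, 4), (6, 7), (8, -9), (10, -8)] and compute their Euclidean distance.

Computing all pairwise distances among 4 points:

d((-6, 4), (6, 7)) = 12.3693
d((-6, 4), (8, -9)) = 19.105
d((-6, 4), (10, -8)) = 20.0
d((6, 7), (8, -9)) = 16.1245
d((6, 7), (10, -8)) = 15.5242
d((8, -9), (10, -8)) = 2.2361 <-- minimum

Closest pair: (8, -9) and (10, -8) with distance 2.2361

The closest pair is (8, -9) and (10, -8) with Euclidean distance 2.2361. For 4 points, brute-force pairwise comparison is shown above. For large n, the divide-and-conquer algorithm (sort by x, recurse on halves, check the dividing strip) achieves O(n log n).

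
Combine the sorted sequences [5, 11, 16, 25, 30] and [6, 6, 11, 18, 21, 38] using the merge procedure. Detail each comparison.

Merging process:

Compare 5 vs 6: take 5 from left. Merged: [5]
Compare 11 vs 6: take 6 from right. Merged: [5, 6]
Compare 11 vs 6: take 6 from right. Merged: [5, 6, 6]
Compare 11 vs 11: take 11 from left. Merged: [5, 6, 6, 11]
Compare 16 vs 11: take 11 from right. Merged: [5, 6, 6, 11, 11]
Compare 16 vs 18: take 16 from left. Merged: [5, 6, 6, 11, 11, 16]
Compare 25 vs 18: take 18 from right. Merged: [5, 6, 6, 11, 11, 16, 18]
Compare 25 vs 21: take 21 from right. Merged: [5, 6, 6, 11, 11, 16, 18, 21]
Compare 25 vs 38: take 25 from left. Merged: [5, 6, 6, 11, 11, 16, 18, 21, 25]
Compare 30 vs 38: take 30 from left. Merged: [5, 6, 6, 11, 11, 16, 18, 21, 25, 30]
Append remaining from right: [38]. Merged: [5, 6, 6, 11, 11, 16, 18, 21, 25, 30, 38]

Final merged array: [5, 6, 6, 11, 11, 16, 18, 21, 25, 30, 38]
Total comparisons: 10

The merged array is [5, 6, 6, 11, 11, 16, 18, 21, 25, 30, 38], requiring 10 comparisons. The merge step runs in O(n) time where n is the total number of elements.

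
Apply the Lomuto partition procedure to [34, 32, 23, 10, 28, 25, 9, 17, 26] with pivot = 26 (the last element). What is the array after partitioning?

Lomuto partition with pivot = 26:

Initial array: [34, 32, 23, 10, 28, 25, 9, 17, 26]

arr[0]=34 > 26: no swap
arr[1]=32 > 26: no swap
arr[2]=23 <= 26: swap with position 0, array becomes [23, 32, 34, 10, 28, 25, 9, 17, 26]
arr[3]=10 <= 26: swap with position 1, array becomes [23, 10, 34, 32, 28, 25, 9, 17, 26]
arr[4]=28 > 26: no swap
arr[5]=25 <= 26: swap with position 2, array becomes [23, 10, 25, 32, 28, 34, 9, 17, 26]
arr[6]=9 <= 26: swap with position 3, array becomes [23, 10, 25, 9, 28, 34, 32, 17, 26]
arr[7]=17 <= 26: swap with position 4, array becomes [23, 10, 25, 9, 17, 34, 32, 28, 26]

Place pivot at position 5: [23, 10, 25, 9, 17, 26, 32, 28, 34]
Pivot position: 5

After partitioning with pivot 26, the array becomes [23, 10, 25, 9, 17, 26, 32, 28, 34]. The pivot is placed at index 5. All elements to the left of the pivot are <= 26, and all elements to the right are > 26.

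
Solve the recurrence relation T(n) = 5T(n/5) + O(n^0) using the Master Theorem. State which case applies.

Master Theorem for T(n) = 5T(n/5) + O(n^0):

a = 5, b = 5, c = 0
log_b(a) = log_5(5) = 1.0000

Case 1: c = 0 < log_5(5) = 1.0000
T(n) = O(n^(log_5 5)) = O(n)

For T(n) = 5T(n/5) + O(n^0): log_5(5) = 1.0000. This is Case 1 of the Master Theorem (c < log_b(a), work dominated by leaves), giving O(n).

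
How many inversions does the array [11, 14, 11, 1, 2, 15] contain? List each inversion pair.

Finding inversions in [11, 14, 11, 1, 2, 15]:

(0, 3): arr[0]=11 > arr[3]=1
(0, 4): arr[0]=11 > arr[4]=2
(1, 2): arr[1]=14 > arr[2]=11
(1, 3): arr[1]=14 > arr[3]=1
(1, 4): arr[1]=14 > arr[4]=2
(2, 3): arr[2]=11 > arr[3]=1
(2, 4): arr[2]=11 > arr[4]=2

Total inversions: 7

The array has 7 inversion(s): (0,3), (0,4), (1,2), (1,3), (1,4), (2,3), (2,4). Each pair (i,j) satisfies i < j and arr[i] > arr[j].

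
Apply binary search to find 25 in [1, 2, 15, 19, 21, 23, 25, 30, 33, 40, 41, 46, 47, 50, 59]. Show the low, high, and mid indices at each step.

Binary search for 25 in [1, 2, 15, 19, 21, 23, 25, 30, 33, 40, 41, 46, 47, 50, 59]:

lo=0, hi=14, mid=7, arr[mid]=30 -> 30 > 25, search left half
lo=0, hi=6, mid=3, arr[mid]=19 -> 19 < 25, search right half
lo=4, hi=6, mid=5, arr[mid]=23 -> 23 < 25, search right half
lo=6, hi=6, mid=6, arr[mid]=25 -> Found target at index 6!

Binary search finds 25 at index 6 after 4 comparisons. The search repeatedly halves the search space by comparing with the middle element.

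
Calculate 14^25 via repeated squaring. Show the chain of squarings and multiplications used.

Computing 14^25 by squaring (build up from 14^1; each line after the first costs one multiplication):

14^1 = 14
14^2 = (14^1)^2 = 14^2 = 196
14^3 = 14 * 14^2 = 14 * 196 = 2744
14^6 = (14^3)^2 = 2744^2 = 7529536
14^12 = (14^6)^2 = 7529536^2 = 56693912375296
14^24 = (14^12)^2 = 56693912375296^2 = 3214199700417740936751087616
14^25 = 14 * 14^24 = 14 * 3214199700417740936751087616 = 44998795805848373114515226624

Result: 44998795805848373114515226624
Multiplications needed: 6 (6 lines after 14^1)

14^25 = 44998795805848373114515226624. Using exponentiation by squaring, this requires 6 multiplications. The key idea: if the exponent is even, square the half-power; if odd, multiply by the base once.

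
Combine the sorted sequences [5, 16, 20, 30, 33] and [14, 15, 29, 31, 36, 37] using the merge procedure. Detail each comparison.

Merging process:

Compare 5 vs 14: take 5 from left. Merged: [5]
Compare 16 vs 14: take 14 from right. Merged: [5, 14]
Compare 16 vs 15: take 15 from right. Merged: [5, 14, 15]
Compare 16 vs 29: take 16 from left. Merged: [5, 14, 15, 16]
Compare 20 vs 29: take 20 from left. Merged: [5, 14, 15, 16, 20]
Compare 30 vs 29: take 29 from right. Merged: [5, 14, 15, 16, 20, 29]
Compare 30 vs 31: take 30 from left. Merged: [5, 14, 15, 16, 20, 29, 30]
Compare 33 vs 31: take 31 from right. Merged: [5, 14, 15, 16, 20, 29, 30, 31]
Compare 33 vs 36: take 33 from left. Merged: [5, 14, 15, 16, 20, 29, 30, 31, 33]
Append remaining from right: [36, 37]. Merged: [5, 14, 15, 16, 20, 29, 30, 31, 33, 36, 37]

Final merged array: [5, 14, 15, 16, 20, 29, 30, 31, 33, 36, 37]
Total comparisons: 9

The merged array is [5, 14, 15, 16, 20, 29, 30, 31, 33, 36, 37], requiring 9 comparisons. The merge step runs in O(n) time where n is the total number of elements.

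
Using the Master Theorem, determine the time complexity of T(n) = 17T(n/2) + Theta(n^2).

Master Theorem for T(n) = 17T(n/2) + O(n^2):

a = 17, b = 2, c = 2
log_b(a) = log_2(17) = 4.0875

Case 1: c = 2 < log_2(17) = 4.0875
T(n) = O(n^(log_2 17))

For T(n) = 17T(n/2) + O(n^2): log_2(17) = 4.0875. This is Case 1 of the Master Theorem (c < log_b(a), work dominated by leaves), giving O(n^(log_2 17)).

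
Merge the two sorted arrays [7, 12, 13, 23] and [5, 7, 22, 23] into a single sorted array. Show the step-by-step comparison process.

Merging process:

Compare 7 vs 5: take 5 from right. Merged: [5]
Compare 7 vs 7: take 7 from left. Merged: [5, 7]
Compare 12 vs 7: take 7 from right. Merged: [5, 7, 7]
Compare 12 vs 22: take 12 from left. Merged: [5, 7, 7, 12]
Compare 13 vs 22: take 13 from left. Merged: [5, 7, 7, 12, 13]
Compare 23 vs 22: take 22 from right. Merged: [5, 7, 7, 12, 13, 22]
Compare 23 vs 23: take 23 from left. Merged: [5, 7, 7, 12, 13, 22, 23]
Append remaining from right: [23]. Merged: [5, 7, 7, 12, 13, 22, 23, 23]

Final merged array: [5, 7, 7, 12, 13, 22, 23, 23]
Total comparisons: 7

The merged array is [5, 7, 7, 12, 13, 22, 23, 23], requiring 7 comparisons. The merge step runs in O(n) time where n is the total number of elements.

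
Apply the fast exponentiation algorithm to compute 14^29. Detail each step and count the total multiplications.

Computing 14^29 by squaring (build up from 14^1; each line after the first costs one multiplication):

14^1 = 14
14^2 = (14^1)^2 = 14^2 = 196
14^3 = 14 * 14^2 = 14 * 196 = 2744
14^6 = (14^3)^2 = 2744^2 = 7529536
14^7 = 14 * 14^6 = 14 * 7529536 = 105413504
14^14 = (14^7)^2 = 105413504^2 = 11112006825558016
14^28 = (14^14)^2 = 11112006825558016^2 = 123476695691247935826229781856256
14^29 = 14 * 14^28 = 14 * 123476695691247935826229781856256 = 1728673739677471101567216945987584

Result: 1728673739677471101567216945987584
Multiplications needed: 7 (7 lines after 14^1)

14^29 = 1728673739677471101567216945987584. Using exponentiation by squaring, this requires 7 multiplications. The key idea: if the exponent is even, square the half-power; if odd, multiply by the base once.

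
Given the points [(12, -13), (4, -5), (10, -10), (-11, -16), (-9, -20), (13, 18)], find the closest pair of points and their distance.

Computing all pairwise distances among 6 points:

d((12, -13), (4, -5)) = 11.3137
d((12, -13), (10, -10)) = 3.6056 <-- minimum
d((12, -13), (-11, -16)) = 23.1948
d((12, -13), (-9, -20)) = 22.1359
d((12, -13), (13, 18)) = 31.0161
d((4, -5), (10, -10)) = 7.8102
d((4, -5), (-11, -16)) = 18.6011
d((4, -5), (-9, -20)) = 19.8494
d((4, -5), (13, 18)) = 24.6982
d((10, -10), (-11, -16)) = 21.8403
d((10, -10), (-9, -20)) = 21.4709
d((10, -10), (13, 18)) = 28.1603
d((-11, -16), (-9, -20)) = 4.4721
d((-11, -16), (13, 18)) = 41.6173
d((-9, -20), (13, 18)) = 43.909

Closest pair: (12, -13) and (10, -10) with distance 3.6056

The closest pair is (12, -13) and (10, -10) with Euclidean distance 3.6056. For 6 points, brute-force pairwise comparison is shown above. For large n, the divide-and-conquer algorithm (sort by x, recurse on halves, check the dividing strip) achieves O(n log n).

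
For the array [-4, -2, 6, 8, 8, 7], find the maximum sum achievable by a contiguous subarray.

Using Kadane's algorithm on [-4, -2, 6, 8, 8, 7]:

Scanning through the array:
Position 1 (value -2): max_ending_here = -2, max_so_far = -2
Position 2 (value 6): max_ending_here = 6, max_so_far = 6
Position 3 (value 8): max_ending_here = 14, max_so_far = 14
Position 4 (value 8): max_ending_here = 22, max_so_far = 22
Position 5 (value 7): max_ending_here = 29, max_so_far = 29

Maximum subarray: [6, 8, 8, 7]
Maximum sum: 29

The maximum subarray is [6, 8, 8, 7] with sum 29. This subarray runs from index 2 to index 5.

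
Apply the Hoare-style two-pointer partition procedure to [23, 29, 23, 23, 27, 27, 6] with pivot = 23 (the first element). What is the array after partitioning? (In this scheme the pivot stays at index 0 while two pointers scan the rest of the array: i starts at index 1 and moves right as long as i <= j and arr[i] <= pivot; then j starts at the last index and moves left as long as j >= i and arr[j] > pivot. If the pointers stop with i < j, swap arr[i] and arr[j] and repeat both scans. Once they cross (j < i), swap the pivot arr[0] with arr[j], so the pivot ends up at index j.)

Hoare-style two-pointer partition with pivot = 23:

Initial array: [23, 29, 23, 23, 27, 27, 6]

Pointers start at i = 1, j = 6.
i stops at index 1 (arr[1]=29 > 23), j stops at index 6 (arr[6]=6 <= 23): swap arr[1] and arr[6], array becomes [23, 6, 23, 23, 27, 27, 29]
i ends at 4, j ends at 3: the pointers have crossed (j < i), so scanning stops.

Swap pivot arr[0] with arr[3] to place pivot at position 3: [23, 6, 23, 23, 27, 27, 29]
Pivot position: 3

After partitioning with pivot 23, the array becomes [23, 6, 23, 23, 27, 27, 29]. The pivot is placed at index 3. All elements to the left of the pivot are <= 23, and all elements to the right are > 23.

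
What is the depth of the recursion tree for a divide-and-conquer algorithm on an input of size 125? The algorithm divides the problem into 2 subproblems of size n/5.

For divide and conquer with division factor 5:

Problem sizes at each level:
Level 0: 125
Level 1: 25
Level 2: 5
Level 3: 1

The root is level 0 and the size-1 base case is level 3 (the tree spans levels 0 through 3, i.e. 4 levels counting the root), so the depth is the number of divisions: log_5(125) = 3

The recursion tree depth is log_5(125) = 3. At each level, the problem size is divided by 5, so it takes 3 divisions to reduce to a base case of size 1. The algorithm makes 2 recursive calls at each level.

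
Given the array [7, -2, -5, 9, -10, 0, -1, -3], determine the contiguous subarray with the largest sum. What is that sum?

Using Kadane's algorithm on [7, -2, -5, 9, -10, 0, -1, -3]:

Scanning through the array:
Position 1 (value -2): max_ending_here = 5, max_so_far = 7
Position 2 (value -5): max_ending_here = 0, max_so_far = 7
Position 3 (value 9): max_ending_here = 9, max_so_far = 9
Position 4 (value -10): max_ending_here = -1, max_so_far = 9
Position 5 (value 0): max_ending_here = 0, max_so_far = 9
Position 6 (value -1): max_ending_here = -1, max_so_far = 9
Position 7 (value -3): max_ending_here = -3, max_so_far = 9

Maximum subarray: [7, -2, -5, 9]
Maximum sum: 9

The maximum subarray is [7, -2, -5, 9] with sum 9. This subarray runs from index 0 to index 3.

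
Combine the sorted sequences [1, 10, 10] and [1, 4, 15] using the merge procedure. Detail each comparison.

Merging process:

Compare 1 vs 1: take 1 from left. Merged: [1]
Compare 10 vs 1: take 1 from right. Merged: [1, 1]
Compare 10 vs 4: take 4 from right. Merged: [1, 1, 4]
Compare 10 vs 15: take 10 from left. Merged: [1, 1, 4, 10]
Compare 10 vs 15: take 10 from left. Merged: [1, 1, 4, 10, 10]
Append remaining from right: [15]. Merged: [1, 1, 4, 10, 10, 15]

Final merged array: [1, 1, 4, 10, 10, 15]
Total comparisons: 5

The merged array is [1, 1, 4, 10, 10, 15], requiring 5 comparisons. The merge step runs in O(n) time where n is the total number of elements.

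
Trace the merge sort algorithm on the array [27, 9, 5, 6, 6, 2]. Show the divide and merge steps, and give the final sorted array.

Merge sort trace:

Split: [27, 9, 5, 6, 6, 2] -> [27, 9, 5] and [6, 6, 2]
  Split: [27, 9, 5] -> [27] and [9, 5]
    Split: [9, 5] -> [9] and [5]
    Merge: [9] + [5] -> [5, 9]
  Merge: [27] + [5, 9] -> [5, 9, 27]
  Split: [6, 6, 2] -> [6] and [6, 2]
    Split: [6, 2] -> [6] and [2]
    Merge: [6] + [2] -> [2, 6]
  Merge: [6] + [2, 6] -> [2, 6, 6]
Merge: [5, 9, 27] + [2, 6, 6] -> [2, 5, 6, 6, 9, 27]

Final sorted array: [2, 5, 6, 6, 9, 27]

The merge sort proceeds by recursively splitting the array and merging sorted halves.
After all merges, the sorted array is [2, 5, 6, 6, 9, 27].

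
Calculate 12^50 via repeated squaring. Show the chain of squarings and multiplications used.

Computing 12^50 by squaring (build up from 12^1; each line after the first costs one multiplication):

12^1 = 12
12^2 = (12^1)^2 = 12^2 = 144
12^3 = 12 * 12^2 = 12 * 144 = 1728
12^6 = (12^3)^2 = 1728^2 = 2985984
12^12 = (12^6)^2 = 2985984^2 = 8916100448256
12^24 = (12^12)^2 = 8916100448256^2 = 79496847203390844133441536
12^25 = 12 * 12^24 = 12 * 79496847203390844133441536 = 953962166440690129601298432
12^50 = (12^25)^2 = 953962166440690129601298432^2 = 910043815000214977332758527534256632492715260325658624

Result: 910043815000214977332758527534256632492715260325658624
Multiplications needed: 7 (7 lines after 12^1)

12^50 = 910043815000214977332758527534256632492715260325658624. Using exponentiation by squaring, this requires 7 multiplications. The key idea: if the exponent is even, square the half-power; if odd, multiply by the base once.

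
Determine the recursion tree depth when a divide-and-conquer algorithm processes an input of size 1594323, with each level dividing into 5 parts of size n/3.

For divide and conquer with division factor 3:

Problem sizes at each level:
Level 0: 1594323
Level 1: 531441
Level 2: 177147
Level 3: 59049
Level 4: 19683
Level 5: 6561
Level 6: 2187
Level 7: 729
Level 8: 243
Level 9: 81
Level 10: 27
Level 11: 9
Level 12: 3
Level 13: 1

The root is level 0 and the size-1 base case is level 13 (the tree spans levels 0 through 13, i.e. 14 levels counting the root), so the depth is the number of divisions: log_3(1594323) = 13

The recursion tree depth is log_3(1594323) = 13. At each level, the problem size is divided by 3, so it takes 13 divisions to reduce to a base case of size 1. The algorithm makes 5 recursive calls at each level.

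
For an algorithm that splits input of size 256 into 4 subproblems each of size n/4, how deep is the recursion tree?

For divide and conquer with division factor 4:

Problem sizes at each level:
Level 0: 256
Level 1: 64
Level 2: 16
Level 3: 4
Level 4: 1

The root is level 0 and the size-1 base case is level 4 (the tree spans levels 0 through 4, i.e. 5 levels counting the root), so the depth is the number of divisions: log_4(256) = 4

The recursion tree depth is log_4(256) = 4. At each level, the problem size is divided by 4, so it takes 4 divisions to reduce to a base case of size 1. The algorithm makes 4 recursive calls at each level.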